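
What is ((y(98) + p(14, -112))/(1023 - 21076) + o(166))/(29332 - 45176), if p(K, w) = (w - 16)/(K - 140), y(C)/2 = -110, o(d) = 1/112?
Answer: -401213/320261489856 ≈ -1.2528e-6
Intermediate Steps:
o(d) = 1/112
y(C) = -220 (y(C) = 2*(-110) = -220)
p(K, w) = (-16 + w)/(-140 + K)
((y(98) + p(14, -112))/(1023 - 21076) + o(166))/(29332 - 45176) = ((-220 + (-16 - 112)/(-140 + 14))/(1023 - 21076) + 1/112)/(29332 - 45176) = ((-220 - 128/(-126))/(-20053) + 1/112)/(-15844) = ((-220 - 1/126*(-128))*(-1/20053) + 1/112)*(-1/15844) = ((-220 + 64/63)*(-1/20053) + 1/112)*(-1/15844) = (-13796/63*(-1/20053) + 1/112)*(-1/15844) = (13796/1263339 + 1/112)*(-1/15844) = (401213/20213424)*(-1/15844) = -401213/320261489856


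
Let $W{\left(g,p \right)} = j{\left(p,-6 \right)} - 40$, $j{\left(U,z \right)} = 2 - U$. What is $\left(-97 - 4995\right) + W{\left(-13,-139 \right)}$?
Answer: $-4991$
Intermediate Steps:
$W{\left(g,p \right)} = -38 - p$ ($W{\left(g,p \right)} = \left(2 - p\right) - 40 = -38 - p$)
$\left(-97 - 4995\right) + W{\left(-13,-139 \right)} = \left(-97 - 4995\right) - -101 = \left(-97 - 4995\right) + \left(-38 + 139\right) = -5092 + 101 = -4991$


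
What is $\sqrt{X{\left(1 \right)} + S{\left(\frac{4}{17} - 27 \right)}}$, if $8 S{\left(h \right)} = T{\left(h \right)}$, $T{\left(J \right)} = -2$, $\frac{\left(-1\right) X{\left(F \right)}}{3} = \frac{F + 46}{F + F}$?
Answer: $\frac{i \sqrt{283}}{2} \approx 8.4113 i$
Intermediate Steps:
$X{\left(F \right)} = - \frac{3 \left(46 + F\right)}{2 F}$ ($X{\left(F \right)} = - 3 \frac{F + 46}{F + F} = - 3 \frac{46 + F}{2 F} = - \frac{3 \left(46 + F\right)}{2 F}$)
$S{\left(h \right)} = - \frac{1}{4}$ ($S{\left(h \right)} = \frac{1}{8} \left(-2\right) = - \frac{1}{4}$)
$\sqrt{X{\left(1 \right)} + S{\left(\frac{4}{17} - 27 \right)}} = \sqrt{\left(- \frac{3}{2} - \frac{69}{1}\right) - \frac{1}{4}} = \sqrt{\left(- \frac{3}{2} - 69\right) - \frac{1}{4}} = \sqrt{- \frac{141}{2} - \frac{1}{4}} = \sqrt{- \frac{283}{4}} = \frac{i \sqrt{283}}{2}$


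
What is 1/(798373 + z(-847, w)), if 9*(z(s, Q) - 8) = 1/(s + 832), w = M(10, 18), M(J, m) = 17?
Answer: 135/107781434 ≈ 1.2525e-6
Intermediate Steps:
w = 17
z(s, Q) = 8 + 1/(9*(832 + s)) (z(s, Q) = 8 + 1/(9*(s + 832)) = 8 + 1/(9*(832 + s)))
1/(798373 + z(-847, w)) = 1/(798373 + (59905 + 72*(-847))/(9*(832 - 847))) = 1/(798373 + (⅑)*(59905 - 60984)/(-15)) = 1/(798373 + (⅑)*(-1/15)*(-1079)) = 1/(798373 + 1079/135) = 1/(107781434/135) = 135/107781434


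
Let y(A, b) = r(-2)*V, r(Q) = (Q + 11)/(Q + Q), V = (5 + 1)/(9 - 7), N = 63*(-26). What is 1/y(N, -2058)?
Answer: -4/27 ≈ -0.14815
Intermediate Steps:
N = -1638
V = 3 (V = 6/2 = 6*(½) = 3)
r(Q) = (11 + Q)/(2*Q) (r(Q) = (11 + Q)/((2*Q)) = (11 + Q)*(1/(2*Q)) = (11 + Q)/(2*Q))
y(A, b) = -27/4 (y(A, b) = ((½)*(11 - 2)/(-2))*3 = ((½)*(-½)*9)*3 = -9/4*3 = -27/4)
1/y(N, -2058) = 1/(-27/4) = -4/27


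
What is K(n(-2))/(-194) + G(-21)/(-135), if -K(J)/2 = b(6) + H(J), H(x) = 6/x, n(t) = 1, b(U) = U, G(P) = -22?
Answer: 3754/13095 ≈ 0.28667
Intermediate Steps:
K(J) = -12 - 12/J (K(J) = -2*(6 + 6/J) = -12 - 12/J)
K(n(-2))/(-194) + G(-21)/(-135) = (-12 - 12/1)/(-194) - 22/(-135) = (-12 - 12*1)*(-1/194) - 22*(-1/135) = (-12 - 12)*(-1/194) + 22/135 = -24*(-1/194) + 22/135 = 12/97 + 22/135 = 3754/13095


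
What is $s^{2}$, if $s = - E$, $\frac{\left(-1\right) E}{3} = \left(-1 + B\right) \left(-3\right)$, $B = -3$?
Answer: $1296$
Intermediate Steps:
$E = -36$ ($E = - 3 \left(-1 - 3\right) \left(-3\right) = - 3 \left(\left(-4\right) \left(-3\right)\right) = \left(-3\right) 12 = -36$)
$s = 36$ ($s = \left(-1\right) \left(-36\right) = 36$)
$s^{2} = 36^{2} = 1296$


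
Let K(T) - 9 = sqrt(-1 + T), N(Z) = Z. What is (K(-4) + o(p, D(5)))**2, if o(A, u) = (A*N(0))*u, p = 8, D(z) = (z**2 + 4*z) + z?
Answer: (9 + I*sqrt(5))**2 ≈ 76.0 + 40.249*I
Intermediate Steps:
K(T) = 9 + sqrt(-1 + T)
D(z) = z**2 + 5*z
o(A, u) = 0 (o(A, u) = (A*0)*u = 0*u = 0)
(K(-4) + o(p, D(5)))**2 = ((9 + sqrt(-1 - 4)) + 0)**2 = ((9 + sqrt(-5)) + 0)**2 = ((9 + I*sqrt(5)) + 0)**2 = (9 + I*sqrt(5))**2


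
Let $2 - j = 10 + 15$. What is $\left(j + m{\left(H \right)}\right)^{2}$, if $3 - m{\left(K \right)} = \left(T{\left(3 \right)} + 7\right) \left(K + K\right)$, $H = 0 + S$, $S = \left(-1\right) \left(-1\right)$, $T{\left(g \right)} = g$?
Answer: $1600$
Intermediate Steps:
$S = 1$
$H = 1$ ($H = 0 + 1 = 1$)
$j = -23$ ($j = 2 - \left(10 + 15\right) = 2 - 25 = -23$)
$m{\left(K \right)} = 3 - 20 K$ ($m{\left(K \right)} = 3 - \left(3 + 7\right) \left(K + K\right) = 3 - 10 \cdot 2 K = 3 - 20 K$)
$\left(j + m{\left(H \right)}\right)^{2} = \left(-23 + \left(3 - 20\right)\right)^{2} = \left(-23 - 17\right)^{2} = \left(-40\right)^{2} = 1600$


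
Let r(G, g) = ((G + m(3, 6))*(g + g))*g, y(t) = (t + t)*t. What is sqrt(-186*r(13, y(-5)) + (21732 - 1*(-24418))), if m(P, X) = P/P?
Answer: 5*I*sqrt(518954) ≈ 3601.9*I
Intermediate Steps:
y(t) = 2*t**2 (y(t) = (2*t)*t = 2*t**2)
m(P, X) = 1
r(G, g) = 2*g**2*(1 + G) (r(G, g) = ((G + 1)*(g + g))*g = ((1 + G)*(2*g))*g = (2*g*(1 + G))*g = 2*g**2*(1 + G))
sqrt(-186*r(13, y(-5)) + (21732 - 1*(-24418))) = sqrt(-372*(2*(-5)**2)**2*(1 + 13) + (21732 - 1*(-24418))) = sqrt(-372*(2*25)**2*14 + (21732 + 24418)) = sqrt(-372*50**2*14 + 46150) = sqrt(-372*2500*14 + 46150) = sqrt(-186*70000 + 46150) = sqrt(-13020000 + 46150) = sqrt(-12973850) = 5*I*sqrt(518954)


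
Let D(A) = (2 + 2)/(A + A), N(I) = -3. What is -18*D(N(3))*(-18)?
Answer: -216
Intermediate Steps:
D(A) = 2/A (D(A) = 4/((2*A)) = 4*(1/(2*A)) = 2/A)
-18*D(N(3))*(-18) = -36/(-3)*(-18) = -36*(-1)/3*(-18) = -18*(-⅔)*(-18) = 12*(-18) = -216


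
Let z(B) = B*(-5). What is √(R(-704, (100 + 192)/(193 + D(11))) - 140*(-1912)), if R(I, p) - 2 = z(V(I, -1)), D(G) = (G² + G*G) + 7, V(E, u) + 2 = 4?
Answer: 2*√66918 ≈ 517.37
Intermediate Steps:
V(E, u) = 2 (V(E, u) = -2 + 4 = 2)
z(B) = -5*B
D(G) = 7 + 2*G² (D(G) = (G² + G²) + 7 = 2*G² + 7 = 7 + 2*G²)
R(I, p) = -8 (R(I, p) = 2 - 5*2 = 2 - 10 = -8)
√(R(-704, (100 + 192)/(193 + D(11))) - 140*(-1912)) = √(-8 - 140*(-1912)) = √(-8 + 267680) = √267672 = 2*√66918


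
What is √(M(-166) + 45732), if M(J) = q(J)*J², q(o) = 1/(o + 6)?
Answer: √18223910/20 ≈ 213.45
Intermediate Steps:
q(o) = 1/(6 + o)
M(J) = J²/(6 + J)
√(M(-166) + 45732) = √((-166)²/(6 - 166) + 45732) = √(27556/(-160) + 45732) = √(27556*(-1/160) + 45732) = √(-6889/40 + 45732) = √(1822391/40) = √18223910/20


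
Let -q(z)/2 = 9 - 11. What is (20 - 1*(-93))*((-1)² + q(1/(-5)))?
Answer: 565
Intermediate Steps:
q(z) = 4 (q(z) = -2*(9 - 11) = -2*(-2) = 4)
(20 - 1*(-93))*((-1)² + q(1/(-5))) = (20 - 1*(-93))*((-1)² + 4) = (20 + 93)*(1 + 4) = 113*5 = 565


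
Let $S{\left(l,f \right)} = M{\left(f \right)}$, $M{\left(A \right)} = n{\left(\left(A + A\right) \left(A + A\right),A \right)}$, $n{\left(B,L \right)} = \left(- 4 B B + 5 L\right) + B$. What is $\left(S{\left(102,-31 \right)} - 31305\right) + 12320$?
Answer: $-59120640$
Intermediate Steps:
$n{\left(B,L \right)} = B - 4 B^{2} + 5 L$ ($n{\left(B,L \right)} = \left(- 4 B^{2} + 5 L\right) + B = B - 4 B^{2} + 5 L$)
$M{\left(A \right)} = - 64 A^{4} + 4 A^{2} + 5 A$ ($M{\left(A \right)} = \left(A + A\right) \left(A + A\right) - 4 \left(\left(A + A\right) \left(A + A\right)\right)^{2} + 5 A = 2 A 2 A - 4 \left(2 A 2 A\right)^{2} + 5 A = 4 A^{2} - 4 \left(4 A^{2}\right)^{2} + 5 A = 4 A^{2} - 4 \cdot 16 A^{4} + 5 A = 4 A^{2} - 64 A^{4} + 5 A = - 64 A^{4} + 4 A^{2} + 5 A$)
$S{\left(l,f \right)} = f \left(5 - 64 f^{3} + 4 f\right)$
$\left(S{\left(102,-31 \right)} - 31305\right) + 12320 = \left(- 31 \left(5 - 64 \left(-31\right)^{3} + 4 \left(-31\right)\right) - 31305\right) + 12320 = \left(- 31 \left(5 - -1906624 - 124\right) - 31305\right) + 12320 = \left(- 31 \left(5 + 1906624 - 124\right) - 31305\right) + 12320 = \left(\left(-31\right) 1906505 - 31305\right) + 12320 = \left(-59101655 - 31305\right) + 12320 = -59132960 + 12320 = -59120640$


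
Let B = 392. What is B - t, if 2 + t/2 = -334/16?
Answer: 1751/4 ≈ 437.75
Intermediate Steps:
t = -183/4 (t = -4 + 2*(-334/16) = -4 + 2*(-334*1/16) = -4 + 2*(-167/8) = -4 - 167/4 = -183/4 ≈ -45.750)
B - t = 392 - 1*(-183/4) = 392 + 183/4 = 1751/4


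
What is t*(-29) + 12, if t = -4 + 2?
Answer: 70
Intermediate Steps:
t = -2
t*(-29) + 12 = -2*(-29) + 12 = 58 + 12 = 70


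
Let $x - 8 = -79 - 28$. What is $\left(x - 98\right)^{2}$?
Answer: $38809$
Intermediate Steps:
$x = -99$ ($x = 8 - 107 = -99$)
$\left(x - 98\right)^{2} = \left(-99 - 98\right)^{2} = \left(-197\right)^{2} = 38809$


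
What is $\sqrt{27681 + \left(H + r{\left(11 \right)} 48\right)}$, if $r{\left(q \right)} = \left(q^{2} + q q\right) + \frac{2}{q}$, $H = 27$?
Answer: $\frac{2 \sqrt{1189815}}{11} \approx 198.32$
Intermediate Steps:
$r{\left(q \right)} = \frac{2}{q} + 2 q^{2}$ ($r{\left(q \right)} = \left(q^{2} + q^{2}\right) + \frac{2}{q} = 2 q^{2} + \frac{2}{q} = \frac{2}{q} + 2 q^{2}$)
$\sqrt{27681 + \left(H + r{\left(11 \right)} 48\right)} = \sqrt{27681 + \left(27 + \frac{2 \left(1 + 11^{3}\right)}{11} \cdot 48\right)} = \sqrt{27681 + \left(27 + 2 \cdot \frac{1}{11} \left(1 + 1331\right) 48\right)} = \sqrt{27681 + \left(27 + 2 \cdot \frac{1}{11} \cdot 1332 \cdot 48\right)} = \sqrt{27681 + \left(27 + \frac{2664}{11} \cdot 48\right)} = \sqrt{27681 + \left(27 + \frac{127872}{11}\right)} = \sqrt{27681 + \frac{128169}{11}} = \sqrt{\frac{432660}{11}} = \frac{2 \sqrt{1189815}}{11}$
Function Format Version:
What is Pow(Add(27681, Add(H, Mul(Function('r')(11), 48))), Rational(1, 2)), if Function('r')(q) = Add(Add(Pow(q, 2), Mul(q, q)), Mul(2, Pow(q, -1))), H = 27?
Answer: Mul(Rational(2, 11), Pow(1189815, Rational(1, 2))) ≈ 198.32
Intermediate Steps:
Function('r')(q) = Add(Mul(2, Pow(q, -1)), Mul(2, Pow(q, 2))) (Function('r')(q) = Add(Add(Pow(q, 2), Pow(q, 2)), Mul(2, Pow(q, -1))) = Add(Mul(2, Pow(q, 2)), Mul(2, Pow(q, -1))) = Add(Mul(2, Pow(q, -1)), Mul(2, Pow(q, 2))))
Pow(Add(27681, Add(H, Mul(Function('r')(11), 48))), Rational(1, 2)) = Pow(Add(27681, Add(27, Mul(Mul(2, Pow(11, -1), Add(1, Pow(11, 3))), 48))), Rational(1, 2)) = Pow(Add(27681, Add(27, Mul(Mul(2, Rational(1, 11), Add(1, 1331)), 48))), Rational(1, 2)) = Pow(Add(27681, Add(27, Mul(Mul(2, Rational(1, 11), 1332), 48))), Rational(1, 2)) = Pow(Add(27681, Add(27, Mul(Rational(2664, 11), 48))), Rational(1, 2)) = Pow(Add(27681, Add(27, Rational(127872, 11))), Rational(1, 2)) = Pow(Add(27681, Rational(128169, 11)), Rational(1, 2)) = Pow(Rational(432660, 11), Rational(1, 2)) = Mul(Rational(2, 11), Pow(1189815, Rational(1, 2)))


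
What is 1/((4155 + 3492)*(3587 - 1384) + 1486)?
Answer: 1/16847827 ≈ 5.9355e-8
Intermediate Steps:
1/((4155 + 3492)*(3587 - 1384) + 1486) = 1/(7647*2203 + 1486) = 1/(16846341 + 1486) = 1/16847827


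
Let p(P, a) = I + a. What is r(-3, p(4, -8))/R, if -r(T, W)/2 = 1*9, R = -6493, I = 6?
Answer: 18/6493 ≈ 0.0027722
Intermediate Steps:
p(P, a) = 6 + a
r(T, W) = -18 (r(T, W) = -2*9 = -18)
r(-3, p(4, -8))/R = -18/(-6493) = -18*(-1/6493) = 18/6493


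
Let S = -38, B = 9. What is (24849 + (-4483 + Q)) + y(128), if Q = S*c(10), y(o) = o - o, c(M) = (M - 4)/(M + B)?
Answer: 20354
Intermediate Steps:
c(M) = (-4 + M)/(9 + M) (c(M) = (M - 4)/(M + 9) = (-4 + M)/(9 + M))
y(o) = 0
Q = -12 (Q = -38*(-4 + 10)/(9 + 10) = -38*6/19 = -12)
(24849 + (-4483 + Q)) + y(128) = (24849 + (-4483 - 12)) + 0 = (24849 - 4495) + 0 = 20354 + 0 = 20354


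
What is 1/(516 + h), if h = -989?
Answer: -1/473 ≈ -0.0021142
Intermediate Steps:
1/(516 + h) = 1/(516 - 989) = 1/(-473) = -1/473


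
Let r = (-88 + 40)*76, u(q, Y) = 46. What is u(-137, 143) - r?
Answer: 3694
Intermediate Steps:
r = -3648 (r = -48*76 = -3648)
u(-137, 143) - r = 46 - 1*(-3648) = 46 + 3648 = 3694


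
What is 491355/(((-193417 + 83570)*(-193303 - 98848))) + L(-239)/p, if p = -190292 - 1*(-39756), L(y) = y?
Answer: 7743933320663/4830987898790792 ≈ 0.0016030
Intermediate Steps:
p = -150536 (p = -190292 + 39756 = -150536)
491355/(((-193417 + 83570)*(-193303 - 98848))) + L(-239)/p = 491355/(((-193417 + 83570)*(-193303 - 98848))) - 239/(-150536) = 491355/((-109847*(-292151))) - 239*(-1/150536) = 491355/32091910897 + 239/150536 = 7743933320663/4830987898790792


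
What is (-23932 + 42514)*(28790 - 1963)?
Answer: 498499314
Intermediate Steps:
(-23932 + 42514)*(28790 - 1963) = 18582*26827 = 498499314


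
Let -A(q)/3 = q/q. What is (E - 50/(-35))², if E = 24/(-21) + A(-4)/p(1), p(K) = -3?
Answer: 81/49 ≈ 1.6531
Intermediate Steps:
A(q) = -3 (A(q) = -3*q/q = -3*1 = -3)
E = -⅐ (E = 24/(-21) - 3/(-3) = 24*(-1/21) - 3*(-⅓) = -8/7 + 1 = -⅐ ≈ -0.14286)
(E - 50/(-35))² = (-⅐ - 50/(-35))² = (-⅐ - 50*(-1/35))² = (-⅐ + 10/7)² = (9/7)² = 81/49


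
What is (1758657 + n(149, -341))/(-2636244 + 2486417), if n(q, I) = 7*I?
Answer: -1756270/149827 ≈ -11.722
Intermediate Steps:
(1758657 + n(149, -341))/(-2636244 + 2486417) = (1758657 + 7*(-341))/(-2636244 + 2486417) = (1758657 - 2387)/(-149827) = 1756270*(-1/149827) = -1756270/149827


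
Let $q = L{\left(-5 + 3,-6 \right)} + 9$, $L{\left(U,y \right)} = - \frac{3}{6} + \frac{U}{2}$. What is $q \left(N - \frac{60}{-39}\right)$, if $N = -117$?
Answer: $- \frac{22515}{26} \approx -865.96$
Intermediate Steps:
$L{\left(U,y \right)} = - \frac{1}{2} + \frac{U}{2}$ ($L{\left(U,y \right)} = \left(-3\right) \frac{1}{6} + U \frac{1}{2} = - \frac{1}{2} + \frac{U}{2}$)
$q = \frac{15}{2}$ ($q = \left(- \frac{1}{2} + \frac{-5 + 3}{2}\right) + 9 = \left(- \frac{1}{2} + \frac{1}{2} \left(-2\right)\right) + 9 = \left(- \frac{1}{2} - 1\right) + 9 = - \frac{3}{2} + 9 = \frac{15}{2} \approx 7.5$)
$q \left(N - \frac{60}{-39}\right) = \frac{15 \left(-117 - \frac{60}{-39}\right)}{2} = \frac{15 \left(-117 - - \frac{20}{13}\right)}{2} = \frac{15 \left(-117 + \frac{20}{13}\right)}{2} = \frac{15}{2} \left(- \frac{1501}{13}\right) = - \frac{22515}{26}$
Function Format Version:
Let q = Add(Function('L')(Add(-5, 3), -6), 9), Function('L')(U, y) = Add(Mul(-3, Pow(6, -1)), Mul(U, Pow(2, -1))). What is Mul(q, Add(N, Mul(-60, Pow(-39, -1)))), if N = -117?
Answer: Rational(-22515, 26) ≈ -865.96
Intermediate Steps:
Function('L')(U, y) = Add(Rational(-1, 2), Mul(Rational(1, 2), U)) (Function('L')(U, y) = Add(Mul(-3, Rational(1, 6)), Mul(U, Rational(1, 2))) = Add(Rational(-1, 2), Mul(Rational(1, 2), U)))
q = Rational(15, 2) (q = Add(Add(Rational(-1, 2), Mul(Rational(1, 2), Add(-5, 3))), 9) = Add(Add(Rational(-1, 2), Mul(Rational(1, 2), -2)), 9) = Add(Add(Rational(-1, 2), -1), 9) = Add(Rational(-3, 2), 9) = Rational(15, 2) ≈ 7.5000)
Mul(q, Add(N, Mul(-60, Pow(-39, -1)))) = Mul(Rational(15, 2), Add(-117, Mul(-60, Pow(-39, -1)))) = Mul(Rational(15, 2), Add(-117, Mul(-60, Rational(-1, 39)))) = Mul(Rational(15, 2), Add(-117, Rational(20, 13))) = Mul(Rational(15, 2), Rational(-1501, 13)) = Rational(-22515, 26)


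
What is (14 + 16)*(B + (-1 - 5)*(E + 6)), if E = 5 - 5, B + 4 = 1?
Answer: -1170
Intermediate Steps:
B = -3 (B = -4 + 1 = -3)
E = 0
(14 + 16)*(B + (-1 - 5)*(E + 6)) = (14 + 16)*(-3 + (-1 - 5)*(0 + 6)) = 30*(-3 - 6*6) = 30*(-3 - 36) = 30*(-39) = -1170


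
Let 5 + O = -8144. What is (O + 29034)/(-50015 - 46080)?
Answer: -4177/19219 ≈ -0.21734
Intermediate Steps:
O = -8149 (O = -5 - 8144 = -8149)
(O + 29034)/(-50015 - 46080) = (-8149 + 29034)/(-50015 - 46080) = 20885/(-96095) = 20885*(-1/96095) = -4177/19219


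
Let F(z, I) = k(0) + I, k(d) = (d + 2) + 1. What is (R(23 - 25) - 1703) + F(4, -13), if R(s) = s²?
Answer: -1709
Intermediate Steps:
k(d) = 3 + d (k(d) = (2 + d) + 1 = 3 + d)
F(z, I) = 3 + I (F(z, I) = (3 + 0) + I = 3 + I)
(R(23 - 25) - 1703) + F(4, -13) = ((23 - 25)² - 1703) + (3 - 13) = ((-2)² - 1703) - 10 = (4 - 1703) - 10 = -1699 - 10 = -1709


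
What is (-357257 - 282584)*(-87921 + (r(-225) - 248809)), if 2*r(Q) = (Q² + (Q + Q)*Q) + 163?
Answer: 166813586951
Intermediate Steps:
r(Q) = 163/2 + 3*Q²/2 (r(Q) = ((Q² + (Q + Q)*Q) + 163)/2 = ((Q² + (2*Q)*Q) + 163)/2 = ((Q² + 2*Q²) + 163)/2 = (3*Q² + 163)/2 = (163 + 3*Q²)/2 = 163/2 + 3*Q²/2)
(-357257 - 282584)*(-87921 + (r(-225) - 248809)) = (-357257 - 282584)*(-87921 + ((163/2 + (3/2)*(-225)²) - 248809)) = -639841*(-87921 + ((163/2 + (3/2)*50625) - 248809)) = -639841*(-87921 + ((163/2 + 151875/2) - 248809)) = -639841*(-87921 + (76019 - 248809)) = -639841*(-87921 - 172790) = -639841*(-260711) = 166813586951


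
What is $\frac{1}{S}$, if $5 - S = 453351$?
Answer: $- \frac{1}{453346} \approx -2.2058 \cdot 10^{-6}$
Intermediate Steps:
$S = -453346$ ($S = 5 - 453351 = -453346$)
$\frac{1}{S} = \frac{1}{-453346} = - \frac{1}{453346}$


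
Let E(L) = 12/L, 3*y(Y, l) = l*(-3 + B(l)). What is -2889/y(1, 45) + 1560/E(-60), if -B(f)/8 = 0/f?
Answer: -38679/5 ≈ -7735.8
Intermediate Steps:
B(f) = 0 (B(f) = -0/f = -8*0 = 0)
y(Y, l) = -l (y(Y, l) = (l*(-3 + 0))/3 = (l*(-3))/3 = (-3*l)/3 = -l)
-2889/y(1, 45) + 1560/E(-60) = -2889/((-1*45)) + 1560/((12/(-60))) = -2889/(-45) + 1560/((12*(-1/60))) = -2889*(-1/45) + 1560/(-⅕) = 321/5 + 1560*(-5) = 321/5 - 7800 = -38679/5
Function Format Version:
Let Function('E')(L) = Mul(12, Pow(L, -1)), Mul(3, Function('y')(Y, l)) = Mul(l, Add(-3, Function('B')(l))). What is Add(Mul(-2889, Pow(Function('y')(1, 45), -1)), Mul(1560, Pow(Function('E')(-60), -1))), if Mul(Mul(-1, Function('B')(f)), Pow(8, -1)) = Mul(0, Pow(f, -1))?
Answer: Rational(-38679, 5) ≈ -7735.8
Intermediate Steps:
Function('B')(f) = 0 (Function('B')(f) = Mul(-8, Mul(0, Pow(f, -1))) = Mul(-8, 0) = 0)
Function('y')(Y, l) = Mul(-1, l) (Function('y')(Y, l) = Mul(Rational(1, 3), Mul(l, Add(-3, 0))) = Mul(Rational(1, 3), Mul(l, -3)) = Mul(Rational(1, 3), Mul(-3, l)) = Mul(-1, l))
Add(Mul(-2889, Pow(Function('y')(1, 45), -1)), Mul(1560, Pow(Function('E')(-60), -1))) = Add(Mul(-2889, Pow(Mul(-1, 45), -1)), Mul(1560, Pow(Mul(12, Pow(-60, -1)), -1))) = Add(Mul(-2889, Pow(-45, -1)), Mul(1560, Pow(Mul(12, Rational(-1, 60)), -1))) = Add(Mul(-2889, Rational(-1, 45)), Mul(1560, Pow(Rational(-1, 5), -1))) = Add(Rational(321, 5), Mul(1560, -5)) = Add(Rational(321, 5), -7800) = Rational(-38679, 5)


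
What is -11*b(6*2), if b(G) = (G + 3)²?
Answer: -2475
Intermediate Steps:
b(G) = (3 + G)²
-11*b(6*2) = -11*(3 + 6*2)² = -11*(3 + 12)² = -11*15² = -11*225 = -2475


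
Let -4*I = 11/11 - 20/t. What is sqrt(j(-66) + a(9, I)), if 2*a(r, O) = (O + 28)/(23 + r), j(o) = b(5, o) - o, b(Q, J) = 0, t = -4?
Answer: sqrt(17002)/16 ≈ 8.1495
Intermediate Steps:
j(o) = -o (j(o) = 0 - o = -o)
I = -3/2 (I = -(11/11 - 20/(-4))/4 = -(11*(1/11) - 20*(-1/4))/4 = -(1 + 5)/4 = -1/4*6 = -3/2 ≈ -1.5000)
a(r, O) = (28 + O)/(2*(23 + r)) (a(r, O) = ((O + 28)/(23 + r))/2 = ((28 + O)/(23 + r))/2 = (28 + O)/(2*(23 + r)))
sqrt(j(-66) + a(9, I)) = sqrt(-1*(-66) + (28 - 3/2)/(2*(23 + 9))) = sqrt(66 + (1/2)*(53/2)/32) = sqrt(66 + (1/2)*(1/32)*(53/2)) = sqrt(66 + 53/128) = sqrt(8501/128) = sqrt(17002)/16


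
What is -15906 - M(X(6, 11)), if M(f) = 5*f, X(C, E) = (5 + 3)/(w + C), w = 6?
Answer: -47728/3 ≈ -15909.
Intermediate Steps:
X(C, E) = 8/(6 + C) (X(C, E) = (5 + 3)/(6 + C) = 8/(6 + C))
-15906 - M(X(6, 11)) = -15906 - 5*8/(6 + 6) = -15906 - 5*8/12 = -15906 - 5*8*(1/12) = -15906 - 5*2/3 = -15906 - 1*10/3 = -15906 - 10/3 = -47728/3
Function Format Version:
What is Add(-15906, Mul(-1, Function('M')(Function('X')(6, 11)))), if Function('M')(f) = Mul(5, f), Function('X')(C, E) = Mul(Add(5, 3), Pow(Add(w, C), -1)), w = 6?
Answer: Rational(-47728, 3) ≈ -15909.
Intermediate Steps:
Function('X')(C, E) = Mul(8, Pow(Add(6, C), -1)) (Function('X')(C, E) = Mul(Add(5, 3), Pow(Add(6, C), -1)) = Mul(8, Pow(Add(6, C), -1)))
Add(-15906, Mul(-1, Function('M')(Function('X')(6, 11)))) = Add(-15906, Mul(-1, Mul(5, Mul(8, Pow(Add(6, 6), -1))))) = Add(-15906, Mul(-1, Mul(5, Mul(8, Pow(12, -1))))) = Add(-15906, Mul(-1, Mul(5, Mul(8, Rational(1, 12))))) = Add(-15906, Mul(-1, Mul(5, Rational(2, 3)))) = Add(-15906, Mul(-1, Rational(10, 3))) = Add(-15906, Rational(-10, 3)) = Rational(-47728, 3)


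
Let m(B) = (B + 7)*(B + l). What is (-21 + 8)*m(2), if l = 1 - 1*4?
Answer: 117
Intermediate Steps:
l = -3 (l = 1 - 4 = -3)
m(B) = (-3 + B)*(7 + B) (m(B) = (B + 7)*(B - 3) = (7 + B)*(-3 + B) = (-3 + B)*(7 + B))
(-21 + 8)*m(2) = (-21 + 8)*(-21 + 2**2 + 4*2) = -13*(-21 + 4 + 8) = -13*(-9) = 117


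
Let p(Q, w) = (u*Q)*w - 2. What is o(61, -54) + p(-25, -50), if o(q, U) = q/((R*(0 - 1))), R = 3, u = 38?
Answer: 142433/3 ≈ 47478.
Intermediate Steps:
p(Q, w) = -2 + 38*Q*w (p(Q, w) = (38*Q)*w - 2 = 38*Q*w - 2 = -2 + 38*Q*w)
o(q, U) = -q/3 (o(q, U) = q/((3*(0 - 1))) = q/((3*(-1))) = q/(-3) = q*(-⅓) = -q/3)
o(61, -54) + p(-25, -50) = -⅓*61 + (-2 + 38*(-25)*(-50)) = -61/3 + (-2 + 47500) = -61/3 + 47498 = 142433/3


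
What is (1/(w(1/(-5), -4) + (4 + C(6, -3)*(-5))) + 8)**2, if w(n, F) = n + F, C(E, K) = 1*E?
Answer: 1447209/22801 ≈ 63.471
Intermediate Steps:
C(E, K) = E
w(n, F) = F + n
(1/(w(1/(-5), -4) + (4 + C(6, -3)*(-5))) + 8)**2 = (1/((-4 + 1/(-5)) + (4 + 6*(-5))) + 8)**2 = (1/((-4 - 1/5) + (4 - 30)) + 8)**2 = (1/(-21/5 - 26) + 8)**2 = (1/(-151/5) + 8)**2 = (-5/151 + 8)**2 = (1203/151)**2 = 1447209/22801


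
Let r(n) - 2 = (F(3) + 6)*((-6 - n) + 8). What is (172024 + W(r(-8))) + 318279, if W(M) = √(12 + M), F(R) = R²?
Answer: 490303 + 2*√41 ≈ 4.9032e+5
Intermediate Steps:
r(n) = 32 - 15*n (r(n) = 2 + (3² + 6)*((-6 - n) + 8) = 2 + (9 + 6)*(2 - n) = 2 + 15*(2 - n) = 2 + (30 - 15*n) = 32 - 15*n)
(172024 + W(r(-8))) + 318279 = (172024 + √(12 + (32 - 15*(-8)))) + 318279 = (172024 + √(12 + (32 + 120))) + 318279 = (172024 + √(12 + 152)) + 318279 = (172024 + √164) + 318279 = (172024 + 2*√41) + 318279 = 490303 + 2*√41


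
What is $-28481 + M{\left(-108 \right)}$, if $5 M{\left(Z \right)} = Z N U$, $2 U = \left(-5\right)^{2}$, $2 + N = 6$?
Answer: $-29561$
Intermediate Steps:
$N = 4$ ($N = -2 + 6 = 4$)
$U = \frac{25}{2}$ ($U = \frac{\left(-5\right)^{2}}{2} = \frac{1}{2} \cdot 25 = \frac{25}{2} \approx 12.5$)
$M{\left(Z \right)} = 10 Z$ ($M{\left(Z \right)} = \frac{Z 4 \cdot \frac{25}{2}}{5} = \frac{4 Z \frac{25}{2}}{5} = \frac{50 Z}{5} = 10 Z$)
$-28481 + M{\left(-108 \right)} = -28481 + 10 \left(-108\right) = -28481 - 1080 = -29561$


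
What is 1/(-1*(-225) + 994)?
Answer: 1/1219 ≈ 0.00082034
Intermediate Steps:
1/(-1*(-225) + 994) = 1/(225 + 994) = 1/1219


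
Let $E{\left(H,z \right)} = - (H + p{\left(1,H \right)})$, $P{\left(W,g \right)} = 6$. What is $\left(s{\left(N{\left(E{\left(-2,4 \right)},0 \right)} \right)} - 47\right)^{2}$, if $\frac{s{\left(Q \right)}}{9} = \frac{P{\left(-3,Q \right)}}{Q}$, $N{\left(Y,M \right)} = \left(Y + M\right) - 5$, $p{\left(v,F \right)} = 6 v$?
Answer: $2809$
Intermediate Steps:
$E{\left(H,z \right)} = -6 - H$ ($E{\left(H,z \right)} = - (H + 6 \cdot 1) = - (H + 6) = - (6 + H) = -6 - H$)
$N{\left(Y,M \right)} = -5 + M + Y$ ($N{\left(Y,M \right)} = \left(M + Y\right) - 5 = -5 + M + Y$)
$s{\left(Q \right)} = \frac{54}{Q}$ ($s{\left(Q \right)} = 9 \frac{6}{Q} = \frac{54}{Q}$)
$\left(s{\left(N{\left(E{\left(-2,4 \right)},0 \right)} \right)} - 47\right)^{2} = \left(\frac{54}{-5 + 0 - 4} - 47\right)^{2} = \left(\frac{54}{-9} - 47\right)^{2} = \left(54 \left(- \frac{1}{9}\right) - 47\right)^{2} = \left(-6 - 47\right)^{2} = \left(-53\right)^{2} = 2809$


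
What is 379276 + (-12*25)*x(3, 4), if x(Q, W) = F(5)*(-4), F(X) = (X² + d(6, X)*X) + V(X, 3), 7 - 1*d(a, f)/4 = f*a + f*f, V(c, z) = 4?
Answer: -737924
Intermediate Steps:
d(a, f) = 28 - 4*f² - 4*a*f (d(a, f) = 28 - 4*(f*a + f*f) = 28 - 4*(a*f + f²) = 28 - 4*(f² + a*f) = 28 + (-4*f² - 4*a*f) = 28 - 4*f² - 4*a*f)
F(X) = 4 + X² + X*(28 - 24*X - 4*X²) (F(X) = (X² + (28 - 4*X² - 4*6*X)*X) + 4 = (X² + (28 - 4*X² - 24*X)*X) + 4 = (X² + (28 - 24*X - 4*X²)*X) + 4 = (X² + X*(28 - 24*X - 4*X²)) + 4 = 4 + X² + X*(28 - 24*X - 4*X²))
x(Q, W) = 3724 (x(Q, W) = (4 - 23*5² - 4*5³ + 28*5)*(-4) = (4 - 23*25 - 4*125 + 140)*(-4) = (4 - 575 - 500 + 140)*(-4) = -931*(-4) = 3724)
379276 + (-12*25)*x(3, 4) = 379276 - 12*25*3724 = 379276 - 300*3724 = 379276 - 1117200 = -737924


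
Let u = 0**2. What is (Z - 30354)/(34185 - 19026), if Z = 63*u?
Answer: -10118/5053 ≈ -2.0024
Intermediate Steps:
u = 0
Z = 0 (Z = 63*0 = 0)
(Z - 30354)/(34185 - 19026) = (0 - 30354)/(34185 - 19026) = -30354/15159 = -30354*1/15159 = -10118/5053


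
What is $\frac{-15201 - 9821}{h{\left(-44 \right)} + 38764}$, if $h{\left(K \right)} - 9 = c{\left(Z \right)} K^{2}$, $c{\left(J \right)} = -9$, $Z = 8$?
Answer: $- \frac{25022}{21349} \approx -1.172$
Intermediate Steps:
$h{\left(K \right)} = 9 - 9 K^{2}$
$\frac{-15201 - 9821}{h{\left(-44 \right)} + 38764} = \frac{-15201 - 9821}{\left(9 - 9 \left(-44\right)^{2}\right) + 38764} = - \frac{25022}{\left(9 - 17424\right) + 38764} = - \frac{25022}{-17415 + 38764} = - \frac{25022}{21349}$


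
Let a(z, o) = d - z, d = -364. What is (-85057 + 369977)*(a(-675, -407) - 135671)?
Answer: -38566771200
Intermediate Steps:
a(z, o) = -364 - z
(-85057 + 369977)*(a(-675, -407) - 135671) = (-85057 + 369977)*((-364 - 1*(-675)) - 135671) = 284920*((-364 + 675) - 135671) = 284920*(311 - 135671) = 284920*(-135360) = -38566771200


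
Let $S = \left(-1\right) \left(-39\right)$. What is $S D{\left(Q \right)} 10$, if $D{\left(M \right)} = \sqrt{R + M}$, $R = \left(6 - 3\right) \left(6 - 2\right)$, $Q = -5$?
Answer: $390 \sqrt{7} \approx 1031.8$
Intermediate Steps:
$R = 12$ ($R = 3 \cdot 4 = 12$)
$D{\left(M \right)} = \sqrt{12 + M}$
$S = 39$
$S D{\left(Q \right)} 10 = 39 \sqrt{12 - 5} \cdot 10 = 39 \sqrt{7} \cdot 10 = 390 \sqrt{7}$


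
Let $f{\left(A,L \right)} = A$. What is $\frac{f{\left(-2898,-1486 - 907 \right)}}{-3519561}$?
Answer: $\frac{966}{1173187} \approx 0.0008234$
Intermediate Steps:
$\frac{f{\left(-2898,-1486 - 907 \right)}}{-3519561} = - \frac{2898}{-3519561} = \left(-2898\right) \left(- \frac{1}{3519561}\right) = \frac{966}{1173187}$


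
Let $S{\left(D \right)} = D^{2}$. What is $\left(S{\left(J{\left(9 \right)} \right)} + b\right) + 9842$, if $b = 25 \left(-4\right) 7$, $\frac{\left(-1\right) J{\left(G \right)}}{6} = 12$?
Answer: $14326$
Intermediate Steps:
$J{\left(G \right)} = -72$ ($J{\left(G \right)} = \left(-6\right) 12 = -72$)
$b = -700$ ($b = \left(-100\right) 7 = -700$)
$\left(S{\left(J{\left(9 \right)} \right)} + b\right) + 9842 = \left(\left(-72\right)^{2} - 700\right) + 9842 = \left(5184 - 700\right) + 9842 = 4484 + 9842 = 14326$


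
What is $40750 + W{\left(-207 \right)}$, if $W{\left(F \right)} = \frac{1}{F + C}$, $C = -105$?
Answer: $\frac{12713999}{312} \approx 40750.0$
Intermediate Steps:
$W{\left(F \right)} = \frac{1}{-105 + F}$ ($W{\left(F \right)} = \frac{1}{F - 105} = \frac{1}{-105 + F}$)
$40750 + W{\left(-207 \right)} = 40750 + \frac{1}{-105 - 207} = 40750 + \frac{1}{-312} = 40750 - \frac{1}{312} = \frac{12713999}{312}$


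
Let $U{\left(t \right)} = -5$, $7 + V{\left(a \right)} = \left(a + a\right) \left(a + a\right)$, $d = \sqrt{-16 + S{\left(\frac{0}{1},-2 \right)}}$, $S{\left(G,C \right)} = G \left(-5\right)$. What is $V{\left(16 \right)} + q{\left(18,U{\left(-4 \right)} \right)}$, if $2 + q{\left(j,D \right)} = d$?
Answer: $1015 + 4 i \approx 1015.0 + 4.0 i$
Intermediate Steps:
$S{\left(G,C \right)} = - 5 G$
$d = 4 i$ ($d = \sqrt{-16 - 5 \cdot \frac{0}{1}} = \sqrt{-16 - 5 \cdot 0 \cdot 1} = \sqrt{-16 - 0} = \sqrt{-16 + 0} = \sqrt{-16} = 4 i \approx 4.0 i$)
$V{\left(a \right)} = -7 + 4 a^{2}$ ($V{\left(a \right)} = -7 + \left(a + a\right) \left(a + a\right) = -7 + 2 a 2 a = -7 + 4 a^{2}$)
$q{\left(j,D \right)} = -2 + 4 i$
$V{\left(16 \right)} + q{\left(18,U{\left(-4 \right)} \right)} = \left(-7 + 4 \cdot 16^{2}\right) - \left(2 - 4 i\right) = \left(-7 + 4 \cdot 256\right) - \left(2 - 4 i\right) = \left(-7 + 1024\right) - \left(2 - 4 i\right) = 1017 - \left(2 - 4 i\right) = 1015 + 4 i$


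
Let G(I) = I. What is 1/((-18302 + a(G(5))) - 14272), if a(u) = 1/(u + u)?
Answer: -10/325739 ≈ -3.0699e-5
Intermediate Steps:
a(u) = 1/(2*u)
1/((-18302 + a(G(5))) - 14272) = 1/((-18302 + (½)/5) - 14272) = 1/((-18302 + (½)*(⅕)) - 14272) = 1/((-18302 + ⅒) - 14272) = 1/(-183019/10 - 14272) = 1/(-325739/10) = -10/325739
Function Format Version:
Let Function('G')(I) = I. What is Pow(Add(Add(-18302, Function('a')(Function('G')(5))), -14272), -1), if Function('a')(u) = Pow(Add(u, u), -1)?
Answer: Rational(-10, 325739) ≈ -3.0699e-5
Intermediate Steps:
Function('a')(u) = Mul(Rational(1, 2), Pow(u, -1)) (Function('a')(u) = Pow(Mul(2, u), -1) = Mul(Rational(1, 2), Pow(u, -1)))
Pow(Add(Add(-18302, Function('a')(Function('G')(5))), -14272), -1) = Pow(Add(Add(-18302, Mul(Rational(1, 2), Pow(5, -1))), -14272), -1) = Pow(Add(Add(-18302, Mul(Rational(1, 2), Rational(1, 5))), -14272), -1) = Pow(Add(Add(-18302, Rational(1, 10)), -14272), -1) = Pow(Add(Rational(-183019, 10), -14272), -1) = Pow(Rational(-325739, 10), -1) = Rational(-10, 325739)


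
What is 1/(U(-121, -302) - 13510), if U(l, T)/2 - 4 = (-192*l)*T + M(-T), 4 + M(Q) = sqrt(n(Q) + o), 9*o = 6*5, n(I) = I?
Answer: -21068457/295919920238734 - sqrt(687)/147959960119367 ≈ -7.1197e-8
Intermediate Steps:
o = 10/3 (o = (6*5)/9 = (1/9)*30 = 10/3 ≈ 3.3333)
M(Q) = -4 + sqrt(10/3 + Q) (M(Q) = -4 + sqrt(Q + 10/3) = -4 + sqrt(10/3 + Q))
U(l, T) = 2*sqrt(30 - 9*T)/3 - 384*T*l (U(l, T) = 8 + 2*((-192*l)*T + (-4 + sqrt(30 + 9*(-T))/3)) = 8 + 2*(-192*T*l + (-4 + sqrt(30 - 9*T)/3)) = 8 + 2*(-4 + sqrt(30 - 9*T)/3 - 192*T*l) = 8 + (-8 + 2*sqrt(30 - 9*T)/3 - 384*T*l) = 2*sqrt(30 - 9*T)/3 - 384*T*l)
1/(U(-121, -302) - 13510) = 1/((2*sqrt(30 - 9*(-302))/3 - 384*(-302)*(-121)) - 13510) = 1/((2*sqrt(30 + 2718)/3 - 14032128) - 13510) = 1/((2*sqrt(2748)/3 - 14032128) - 13510) = 1/((2*(2*sqrt(687))/3 - 14032128) - 13510) = 1/((4*sqrt(687)/3 - 14032128) - 13510) = 1/((-14032128 + 4*sqrt(687)/3) - 13510) = 1/(-14045638 + 4*sqrt(687)/3)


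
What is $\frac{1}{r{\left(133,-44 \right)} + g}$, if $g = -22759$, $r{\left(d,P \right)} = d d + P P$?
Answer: $- \frac{1}{3134} \approx -0.00031908$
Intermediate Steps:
$r{\left(d,P \right)} = P^{2} + d^{2}$ ($r{\left(d,P \right)} = d^{2} + P^{2} = P^{2} + d^{2}$)
$\frac{1}{r{\left(133,-44 \right)} + g} = \frac{1}{\left(\left(-44\right)^{2} + 133^{2}\right) - 22759} = \frac{1}{\left(1936 + 17689\right) - 22759} = \frac{1}{19625 - 22759} = \frac{1}{-3134} = - \frac{1}{3134}$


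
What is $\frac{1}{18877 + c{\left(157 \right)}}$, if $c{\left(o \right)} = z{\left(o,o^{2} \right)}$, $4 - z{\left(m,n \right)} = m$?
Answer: $\frac{1}{18724} \approx 5.3407 \cdot 10^{-5}$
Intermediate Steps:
$z{\left(m,n \right)} = 4 - m$
$c{\left(o \right)} = 4 - o$
$\frac{1}{18877 + c{\left(157 \right)}} = \frac{1}{18877 + \left(4 - 157\right)} = \frac{1}{18877 - 153} = \frac{1}{18724}$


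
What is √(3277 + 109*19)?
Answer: 2*√1337 ≈ 73.130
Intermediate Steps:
√(3277 + 109*19) = √(3277 + 2071) = √5348 = 2*√1337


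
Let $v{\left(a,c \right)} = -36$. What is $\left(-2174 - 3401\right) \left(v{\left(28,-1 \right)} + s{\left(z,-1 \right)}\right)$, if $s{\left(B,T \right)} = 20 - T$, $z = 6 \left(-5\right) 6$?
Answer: $83625$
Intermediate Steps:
$z = -180$ ($z = \left(-30\right) 6 = -180$)
$\left(-2174 - 3401\right) \left(v{\left(28,-1 \right)} + s{\left(z,-1 \right)}\right) = \left(-2174 - 3401\right) \left(-36 + \left(20 - -1\right)\right) = - 5575 \left(-36 + \left(20 + 1\right)\right) = - 5575 \left(-36 + 21\right) = \left(-5575\right) \left(-15\right) = 83625$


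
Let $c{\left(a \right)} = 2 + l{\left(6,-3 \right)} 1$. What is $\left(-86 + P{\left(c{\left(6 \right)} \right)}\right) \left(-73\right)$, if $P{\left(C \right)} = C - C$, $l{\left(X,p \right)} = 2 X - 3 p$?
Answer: $6278$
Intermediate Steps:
$l{\left(X,p \right)} = - 3 p + 2 X$
$c{\left(a \right)} = 23$ ($c{\left(a \right)} = 2 + \left(\left(-3\right) \left(-3\right) + 2 \cdot 6\right) 1 = 2 + \left(9 + 12\right) 1 = 2 + 21 \cdot 1 = 2 + 21 = 23$)
$P{\left(C \right)} = 0$
$\left(-86 + P{\left(c{\left(6 \right)} \right)}\right) \left(-73\right) = \left(-86 + 0\right) \left(-73\right) = \left(-86\right) \left(-73\right) = 6278$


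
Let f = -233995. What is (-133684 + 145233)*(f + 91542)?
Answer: -1645189697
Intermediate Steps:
(-133684 + 145233)*(f + 91542) = (-133684 + 145233)*(-233995 + 91542) = 11549*(-142453) = -1645189697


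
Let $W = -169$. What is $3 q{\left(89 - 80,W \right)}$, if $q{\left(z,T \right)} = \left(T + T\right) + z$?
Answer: $-987$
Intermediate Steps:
$q{\left(z,T \right)} = z + 2 T$ ($q{\left(z,T \right)} = 2 T + z = z + 2 T$)
$3 q{\left(89 - 80,W \right)} = 3 \left(\left(89 - 80\right) + 2 \left(-169\right)\right) = 3 \left(9 - 338\right) = 3 \left(-329\right) = -987$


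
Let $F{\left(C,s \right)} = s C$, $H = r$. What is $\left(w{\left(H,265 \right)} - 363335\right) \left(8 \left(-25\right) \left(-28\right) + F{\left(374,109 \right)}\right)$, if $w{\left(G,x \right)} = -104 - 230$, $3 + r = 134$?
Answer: $-16861876854$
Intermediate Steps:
$r = 131$ ($r = -3 + 134 = 131$)
$H = 131$
$w{\left(G,x \right)} = -334$ ($w{\left(G,x \right)} = -104 - 230 = -334$)
$F{\left(C,s \right)} = C s$
$\left(w{\left(H,265 \right)} - 363335\right) \left(8 \left(-25\right) \left(-28\right) + F{\left(374,109 \right)}\right) = \left(-334 - 363335\right) \left(8 \left(-25\right) \left(-28\right) + 374 \cdot 109\right) = - 363669 \left(\left(-200\right) \left(-28\right) + 40766\right) = - 363669 \left(5600 + 40766\right) = \left(-363669\right) 46366 = -16861876854$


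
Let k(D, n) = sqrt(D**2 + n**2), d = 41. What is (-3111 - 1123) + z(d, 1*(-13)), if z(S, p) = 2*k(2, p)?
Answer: -4234 + 2*sqrt(173) ≈ -4207.7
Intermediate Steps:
z(S, p) = 2*sqrt(4 + p**2) (z(S, p) = 2*sqrt(2**2 + p**2) = 2*sqrt(4 + p**2))
(-3111 - 1123) + z(d, 1*(-13)) = (-3111 - 1123) + 2*sqrt(4 + (1*(-13))**2) = -4234 + 2*sqrt(4 + (-13)**2) = -4234 + 2*sqrt(4 + 169) = -4234 + 2*sqrt(173)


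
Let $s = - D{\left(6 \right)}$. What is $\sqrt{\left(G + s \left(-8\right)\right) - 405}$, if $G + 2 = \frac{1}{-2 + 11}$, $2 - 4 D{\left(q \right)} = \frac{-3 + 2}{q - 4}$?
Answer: $\frac{i \sqrt{3617}}{3} \approx 20.047 i$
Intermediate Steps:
$D{\left(q \right)} = \frac{1}{2} + \frac{1}{4 \left(-4 + q\right)}$ ($D{\left(q \right)} = \frac{1}{2} - \frac{\left(-3 + 2\right) \frac{1}{q - 4}}{4} = \frac{1}{2} - \frac{\left(-1\right) \frac{1}{-4 + q}}{4} = \frac{1}{2} + \frac{1}{4 \left(-4 + q\right)}$)
$s = - \frac{5}{8}$ ($s = - \frac{-7 + 2 \cdot 6}{4 \left(-4 + 6\right)} = - \frac{-7 + 12}{4 \cdot 2} = - \frac{5}{4 \cdot 2} = \left(-1\right) \frac{5}{8} = - \frac{5}{8} \approx -0.625$)
$G = - \frac{17}{9}$ ($G = -2 + \frac{1}{-2 + 11} = -2 + \frac{1}{9} = - \frac{17}{9} \approx -1.8889$)
$\sqrt{\left(G + s \left(-8\right)\right) - 405} = \sqrt{\left(- \frac{17}{9} - -5\right) - 405} = \sqrt{\left(- \frac{17}{9} + 5\right) - 405} = \sqrt{\frac{28}{9} - 405} = \sqrt{- \frac{3617}{9}} = \frac{i \sqrt{3617}}{3}$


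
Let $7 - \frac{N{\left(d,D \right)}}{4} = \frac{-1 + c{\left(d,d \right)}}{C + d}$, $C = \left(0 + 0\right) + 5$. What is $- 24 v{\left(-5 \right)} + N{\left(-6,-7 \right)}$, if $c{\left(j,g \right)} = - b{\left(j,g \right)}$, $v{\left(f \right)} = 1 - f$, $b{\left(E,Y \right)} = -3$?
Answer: $-108$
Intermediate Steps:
$c{\left(j,g \right)} = 3$ ($c{\left(j,g \right)} = \left(-1\right) \left(-3\right) = 3$)
$C = 5$ ($C = 0 + 5 = 5$)
$N{\left(d,D \right)} = 28 - \frac{8}{5 + d}$ ($N{\left(d,D \right)} = 28 - 4 \frac{-1 + 3}{5 + d} = 28 - 4 \frac{2}{5 + d} = 28 - \frac{8}{5 + d}$)
$- 24 v{\left(-5 \right)} + N{\left(-6,-7 \right)} = - 24 \left(1 - -5\right) + \frac{4 \left(33 + 7 \left(-6\right)\right)}{5 - 6} = - 24 \left(1 + 5\right) + \frac{4 \left(33 - 42\right)}{-1} = \left(-24\right) 6 + 4 \left(-1\right) \left(-9\right) = -144 + 36 = -108$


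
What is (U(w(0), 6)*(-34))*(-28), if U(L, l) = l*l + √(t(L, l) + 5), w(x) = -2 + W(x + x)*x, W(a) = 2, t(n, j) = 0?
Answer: 34272 + 952*√5 ≈ 36401.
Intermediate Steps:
w(x) = -2 + 2*x
U(L, l) = √5 + l² (U(L, l) = l*l + √(0 + 5) = l² + √5 = √5 + l²)
(U(w(0), 6)*(-34))*(-28) = ((√5 + 6²)*(-34))*(-28) = ((√5 + 36)*(-34))*(-28) = ((36 + √5)*(-34))*(-28) = (-1224 - 34*√5)*(-28) = 34272 + 952*√5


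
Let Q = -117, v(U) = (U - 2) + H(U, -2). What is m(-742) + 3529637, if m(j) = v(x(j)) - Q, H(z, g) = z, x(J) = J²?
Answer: 4630880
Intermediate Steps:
v(U) = -2 + 2*U (v(U) = (U - 2) + U = (-2 + U) + U = -2 + 2*U)
m(j) = 115 + 2*j² (m(j) = (-2 + 2*j²) - 1*(-117) = (-2 + 2*j²) + 117 = 115 + 2*j²)
m(-742) + 3529637 = (115 + 2*(-742)²) + 3529637 = (115 + 2*550564) + 3529637 = (115 + 1101128) + 3529637 = 1101243 + 3529637 = 4630880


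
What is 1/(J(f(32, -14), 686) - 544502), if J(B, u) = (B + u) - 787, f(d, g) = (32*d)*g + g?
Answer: -1/558953 ≈ -1.7891e-6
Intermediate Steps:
f(d, g) = g + 32*d*g (f(d, g) = 32*d*g + g = g + 32*d*g)
J(B, u) = -787 + B + u
1/(J(f(32, -14), 686) - 544502) = 1/((-787 - 14*(1 + 32*32) + 686) - 544502) = 1/((-787 - 14*(1 + 1024) + 686) - 544502) = 1/((-787 - 14*1025 + 686) - 544502) = 1/((-787 - 14350 + 686) - 544502) = 1/(-14451 - 544502) = 1/(-558953) = -1/558953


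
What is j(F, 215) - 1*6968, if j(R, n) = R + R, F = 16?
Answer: -6936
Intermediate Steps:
j(R, n) = 2*R
j(F, 215) - 1*6968 = 2*16 - 1*6968 = 32 - 6968 = -6936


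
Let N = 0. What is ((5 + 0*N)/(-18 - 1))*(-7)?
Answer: 35/19 ≈ 1.8421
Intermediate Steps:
((5 + 0*N)/(-18 - 1))*(-7) = ((5 + 0*0)/(-18 - 1))*(-7) = ((5 + 0)/(-19))*(-7) = -1/19*5*(-7) = -5/19*(-7) = 35/19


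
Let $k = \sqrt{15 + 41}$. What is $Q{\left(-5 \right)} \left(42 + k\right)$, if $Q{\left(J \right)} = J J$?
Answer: $1050 + 50 \sqrt{14} \approx 1237.1$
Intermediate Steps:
$Q{\left(J \right)} = J^{2}$
$k = 2 \sqrt{14}$ ($k = \sqrt{56} = 2 \sqrt{14} \approx 7.4833$)
$Q{\left(-5 \right)} \left(42 + k\right) = \left(-5\right)^{2} \left(42 + 2 \sqrt{14}\right) = 25 \left(42 + 2 \sqrt{14}\right) = 1050 + 50 \sqrt{14}$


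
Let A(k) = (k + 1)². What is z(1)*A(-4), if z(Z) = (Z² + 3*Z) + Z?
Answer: 45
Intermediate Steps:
A(k) = (1 + k)²
z(Z) = Z² + 4*Z
z(1)*A(-4) = (1*(4 + 1))*(1 - 4)² = (1*5)*(-3)² = 5*9 = 45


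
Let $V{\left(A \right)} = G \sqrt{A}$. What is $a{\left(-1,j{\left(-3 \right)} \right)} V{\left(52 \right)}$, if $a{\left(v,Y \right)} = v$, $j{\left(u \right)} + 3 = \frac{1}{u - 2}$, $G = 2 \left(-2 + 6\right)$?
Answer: $- 16 \sqrt{13} \approx -57.689$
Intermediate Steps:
$G = 8$ ($G = 2 \cdot 4 = 8$)
$j{\left(u \right)} = -3 + \frac{1}{-2 + u}$ ($j{\left(u \right)} = -3 + \frac{1}{u - 2} = -3 + \frac{1}{-2 + u}$)
$V{\left(A \right)} = 8 \sqrt{A}$
$a{\left(-1,j{\left(-3 \right)} \right)} V{\left(52 \right)} = - 8 \sqrt{52} = - 8 \cdot 2 \sqrt{13} = - 16 \sqrt{13}$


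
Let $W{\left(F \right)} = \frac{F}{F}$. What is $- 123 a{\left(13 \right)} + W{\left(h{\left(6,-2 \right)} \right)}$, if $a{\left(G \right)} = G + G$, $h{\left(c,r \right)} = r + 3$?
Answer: $-3197$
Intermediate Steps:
$h{\left(c,r \right)} = 3 + r$
$W{\left(F \right)} = 1$
$a{\left(G \right)} = 2 G$
$- 123 a{\left(13 \right)} + W{\left(h{\left(6,-2 \right)} \right)} = - 123 \cdot 2 \cdot 13 + 1 = \left(-123\right) 26 + 1 = -3198 + 1 = -3197$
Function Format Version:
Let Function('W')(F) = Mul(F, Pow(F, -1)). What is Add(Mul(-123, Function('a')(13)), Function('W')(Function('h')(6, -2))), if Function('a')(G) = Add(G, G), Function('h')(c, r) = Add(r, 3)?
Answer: -3197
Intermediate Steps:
Function('h')(c, r) = Add(3, r)
Function('W')(F) = 1
Function('a')(G) = Mul(2, G)
Add(Mul(-123, Function('a')(13)), Function('W')(Function('h')(6, -2))) = Add(Mul(-123, Mul(2, 13)), 1) = Add(Mul(-123, 26), 1) = Add(-3198, 1) = -3197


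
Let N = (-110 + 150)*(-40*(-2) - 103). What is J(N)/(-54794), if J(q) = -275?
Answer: 275/54794 ≈ 0.0050188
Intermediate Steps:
N = -920 (N = 40*(80 - 103) = 40*(-23) = -920)
J(N)/(-54794) = -275/(-54794) = -275*(-1/54794) = 275/54794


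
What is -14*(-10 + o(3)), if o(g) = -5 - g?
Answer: 252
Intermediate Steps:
-14*(-10 + o(3)) = -14*(-10 + (-5 - 1*3)) = -14*(-10 + (-5 - 3)) = -14*(-10 - 8) = -14*(-18) = 252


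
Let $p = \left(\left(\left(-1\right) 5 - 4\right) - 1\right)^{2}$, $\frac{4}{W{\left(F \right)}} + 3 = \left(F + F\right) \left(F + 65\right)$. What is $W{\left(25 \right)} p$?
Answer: $\frac{400}{4497} \approx 0.088948$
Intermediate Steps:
$W{\left(F \right)} = \frac{4}{-3 + 2 F \left(65 + F\right)}$ ($W{\left(F \right)} = \frac{4}{-3 + \left(F + F\right) \left(F + 65\right)} = \frac{4}{-3 + 2 F \left(65 + F\right)}$)
$p = 100$ ($p = \left(\left(-5 - 4\right) - 1\right)^{2} = \left(-9 - 1\right)^{2} = \left(-10\right)^{2} = 100$)
$W{\left(25 \right)} p = \frac{4}{-3 + 2 \cdot 25^{2} + 130 \cdot 25} \cdot 100 = \frac{4}{-3 + 2 \cdot 625 + 3250} \cdot 100 = \frac{4}{-3 + 1250 + 3250} \cdot 100 = \frac{4}{4497} \cdot 100 = \frac{400}{4497}$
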